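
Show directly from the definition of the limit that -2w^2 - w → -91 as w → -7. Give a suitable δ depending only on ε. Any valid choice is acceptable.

δ = min(2, ε/31)

Suppose ε > 0. We want δ > 0 such that 0 < |w + 7| < δ implies |(-2w^2 - w) + 91| < ε.
(-2w^2 - w) + 91 = -2w^2 - w + 91 = (w + 7)(-2w + 13).
So |(-2w^2 - w) + 91| = |w + 7|·|-2w + 13|.
Require δ ≤ 2. Then |w + 7| < 2 gives |w| < 9, and by the triangle inequality |-2w + 13| ≤ 2·9 + 13 = 31.
Hence |(-2w^2 - w) + 91| ≤ 31|w + 7| < ε provided |w + 7| < ε/31.
Choosing δ = min(2, ε/31) ensures both conditions, hence |(-2w^2 - w) + 91| < ε.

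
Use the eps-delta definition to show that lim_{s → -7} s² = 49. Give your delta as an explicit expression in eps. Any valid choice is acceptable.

Let eps > 0 be given. We seek delta > 0 with 0 < |s + 7| < delta ⇒ |s² − 49| < eps.
Factor: s² − 49 = (s + 7)(s - 7), so |s² − 49| = |s + 7|·|s - 7|.
Impose delta ≤ 2 so that |s| < 9; then |s - 7| ≤ 16.
Hence |s² − 49| ≤ 16|s + 7|, which is < eps once |s + 7| < eps/16.
Take delta = min(2, eps/16). If 0 < |s + 7| < delta then both bounds hold and |s² − 49| ≤ 16|s + 7| < 16·(eps/16) = eps.

delta = min(2, eps/16)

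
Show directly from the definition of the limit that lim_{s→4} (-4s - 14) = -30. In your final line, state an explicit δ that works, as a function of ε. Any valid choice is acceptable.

Let ε > 0. We need δ > 0 so that 0 < |s − 4| < δ implies |(-4s - 14) + 30| < ε.
Since (-4s - 14) + 30 = -4(s − 4), we have |(-4s - 14) + 30| = 4|s − 4|.
Thus it suffices that |s − 4| < ε/4.
Choosing δ = ε/4 gives |(-4s - 14) + 30| = 4|s − 4| < ε whenever |s − 4| < δ.

δ = ε/4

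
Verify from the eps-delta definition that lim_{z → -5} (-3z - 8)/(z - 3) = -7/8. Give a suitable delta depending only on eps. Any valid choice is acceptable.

Fix eps > 0. We want delta > 0 with 0 < |z + 5| < delta ⇒ |(-3z - 8)/(z - 3) + 7/8| < eps.
Combining over a common denominator, (-3z - 8)/(z - 3) + 7/8 = [(-3z - 8)·(-8) − 7·(z - 3)] / [(-8)·(z - 3)] = 17(z + 5) / ((-8)(z - 3)).
So |(-3z - 8)/(z - 3) + 7/8| = 17|z + 5| / (8·|z − 3|).
Restrict delta ≤ 4. Then |z + 5| < 4 gives |z − 3| = |(z + 5) + (-8)| ≥ 8 − 4 = 4.
Hence |(-3z - 8)/(z - 3) + 7/8| < 17|z + 5|/(8·4) = (17/32)|z + 5|, which is < eps once |z + 5| < (32/17)eps.
Take delta = min(4, (32/17)eps). Then 0 < |z + 5| < delta forces both bounds, so |(-3z - 8)/(z - 3) + 7/8| < eps.

delta = min(4, (32/17)eps)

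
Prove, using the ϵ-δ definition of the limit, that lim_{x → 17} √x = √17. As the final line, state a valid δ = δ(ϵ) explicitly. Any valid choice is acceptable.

Suppose ϵ > 0. We want δ > 0 such that 0 < |x − 17| < δ implies |√x − √17| < ϵ.
Rationalise: √x − √17 = (x − 17)/(√x + √17), so |√x − √17| = |x − 17|/(√x + √17).
Restrict δ ≤ 17 so that |x − 17| < 17 forces x > 0, and then √x + √17 > √17.
Hence |√x − √17| < |x − 17|/√17, which is < ϵ once |x − 17| < √17·ϵ.
Take δ = min(17, √17·ϵ). If 0 < |x − 17| < δ then x > 0 and |√x − √17| < |x − 17|/√17 < ϵ.

δ = min(17, √17·ϵ)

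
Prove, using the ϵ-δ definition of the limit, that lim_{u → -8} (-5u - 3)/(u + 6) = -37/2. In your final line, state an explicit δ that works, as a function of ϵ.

δ = min(1, (2/27)ϵ)

Let ϵ > 0. We want δ > 0 with 0 < |u + 8| < δ ⇒ |(-5u - 3)/(u + 6) + 37/2| < ϵ.
Combining over a common denominator, (-5u - 3)/(u + 6) + 37/2 = [(-5u - 3)·(-2) − 37·(u + 6)] / [(-2)·(u + 6)] = -27(u + 8) / ((-2)(u + 6)).
So |(-5u - 3)/(u + 6) + 37/2| = 27|u + 8| / (2·|u + 6|).
Require δ ≤ 1, so |u + 6| ≥ |-2| − |u + 8| > 2 − 1 = 1.
Hence |(-5u - 3)/(u + 6) + 37/2| < 27|u + 8|/(2·1) = (27/2)|u + 8|, which is < ϵ once |u + 8| < (2/27)ϵ.
Take δ = min(1, (2/27)ϵ). Then 0 < |u + 8| < δ forces both bounds, so |(-5u - 3)/(u + 6) + 37/2| < ϵ.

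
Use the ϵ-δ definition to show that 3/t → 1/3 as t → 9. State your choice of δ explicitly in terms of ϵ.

δ = min(9/2, (27/2)ϵ)

Let ϵ > 0. We seek δ > 0 such that 0 < |t − 9| < δ implies |3/t − (1/3)| < ϵ.
|3/t − (1/3)| = 3·|9 − t|/(9·|t|) = 3|t − 9|/(9|t|).
Restrict δ ≤ 9/2. Then |t − 9| < 9/2 gives |t| > 9/2, so 9|t| > 81/2.
Then |3/t − (1/3)| < 3|t − 9|/(81/2), which is < ϵ when |t − 9| < (27/2)ϵ.
Take δ = min(9/2, (27/2)ϵ). Then 0 < |t − 9| < δ gives both |t − 9| < 9/2 and |t − 9| < (27/2)ϵ, so |3/t − (1/3)| < ϵ.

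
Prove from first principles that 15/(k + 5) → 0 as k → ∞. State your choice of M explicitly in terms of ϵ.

Fix ϵ > 0. For k ≥ 1, |15/(k + 5) − 0| = 15/(k + 5) ≤ 15/k.
We need 15/k < ϵ, i.e. k > 15/ϵ.
Take M = 15/ϵ. If k > M then |15/(k + 5)| ≤ 15/k < ϵ.

M = 15/ϵ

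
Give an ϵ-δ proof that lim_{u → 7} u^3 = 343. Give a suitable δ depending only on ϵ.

Let ϵ > 0 be given. We seek δ > 0 with 0 < |u − 7| < δ ⇒ |u^3 − 343| < ϵ.
Factor: u^3 − 343 = (u − 7)(u^2 + 7u + 49), so |u^3 − 343| = |u − 7|·|u^2 + 7u + 49|.
Restrict δ ≤ 1. Then |u − 7| < 1 gives |u| < 8, so by the triangle inequality |u^2 + 7u + 49| ≤ 8^2 + 7·8 + 49 = 169.
Hence |u^3 − 343| ≤ 169|u − 7|, which is < ϵ once |u − 7| < ϵ/169.
Take δ = min(1, ϵ/169). If 0 < |u − 7| < δ then both bounds hold and |u^3 − 343| ≤ 169|u − 7| < 169·(ϵ/169) = ϵ.

δ = min(1, ϵ/169)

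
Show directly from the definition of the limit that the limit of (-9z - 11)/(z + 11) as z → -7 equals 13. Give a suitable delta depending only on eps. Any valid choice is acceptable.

delta = min(2, (1/11)eps)

Fix eps > 0. We want delta > 0 with 0 < |z + 7| < delta ⇒ |(-9z - 11)/(z + 11) − 13| < eps.
Combining over a common denominator, (-9z - 11)/(z + 11) − 13 = [(-9z - 11)·4 − 52·(z + 11)] / [4·(z + 11)] = -88(z + 7) / (4(z + 11)).
So |(-9z - 11)/(z + 11) − 13| = 88|z + 7| / (4·|z + 11|).
Restrict delta ≤ 2. Then |z + 7| < 2 gives |z + 11| = |(z + 7) + 4| ≥ 4 − 2 = 2.
Hence |(-9z - 11)/(z + 11) − 13| < 88|z + 7|/(4·2) = 11|z + 7|, which is < eps once |z + 7| < (1/11)eps.
Take delta = min(2, (1/11)eps). Then 0 < |z + 7| < delta forces both bounds, so |(-9z - 11)/(z + 11) − 13| < eps.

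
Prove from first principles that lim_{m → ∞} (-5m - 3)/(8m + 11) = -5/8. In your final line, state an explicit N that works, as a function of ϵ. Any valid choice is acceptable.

Fix ϵ > 0. For m ≥ 1, |(-5m - 3)/(8m + 11) + 5/8| = |31|/(8(8m + 11)) = 31/(8(8m + 11)).
Since 8m + 11 ≥ 8m for m ≥ 1, this is ≤ 31/(8·8m) = (31/64)/m.
So |(-5m - 3)/(8m + 11) + 5/8| < ϵ whenever m > (31/64)/ϵ.
Take N = (31/64)/ϵ. If m > N then |(-5m - 3)/(8m + 11) + 5/8| ≤ (31/64)/m < ϵ.

N = (31/64)/ϵ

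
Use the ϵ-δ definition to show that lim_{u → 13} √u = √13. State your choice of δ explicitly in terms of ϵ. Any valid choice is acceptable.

Let ϵ > 0. We want δ > 0 such that 0 < |u − 13| < δ implies |√u − √13| < ϵ.
Rationalise: √u − √13 = (u − 13)/(√u + √13), so |√u − √13| = |u − 13|/(√u + √13).
Restrict δ ≤ 13 so that |u − 13| < 13 forces u > 0, and then √u + √13 > √13.
Hence |√u − √13| < |u − 13|/√13, which is < ϵ once |u − 13| < √13·ϵ.
Take δ = min(13, √13·ϵ). If 0 < |u − 13| < δ then u > 0 and |√u − √13| < |u − 13|/√13 < ϵ.

δ = min(13, √13·ϵ)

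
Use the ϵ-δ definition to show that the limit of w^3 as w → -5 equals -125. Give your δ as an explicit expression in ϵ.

Let ϵ > 0. We seek δ > 0 with 0 < |w + 5| < δ ⇒ |w^3 + 125| < ϵ.
Factor: w^3 + 125 = (w + 5)(w^2 - 5w + 25), so |w^3 + 125| = |w + 5|·|w^2 - 5w + 25|.
Impose δ ≤ 1 so that |w| < 6; then |w^2 - 5w + 25| ≤ 91.
Hence |w^3 + 125| ≤ 91|w + 5|, which is < ϵ once |w + 5| < ϵ/91.
Take δ = min(1, ϵ/91). If 0 < |w + 5| < δ then both bounds hold and |w^3 + 125| ≤ 91|w + 5| < 91·(ϵ/91) = ϵ.

δ = min(1, ϵ/91)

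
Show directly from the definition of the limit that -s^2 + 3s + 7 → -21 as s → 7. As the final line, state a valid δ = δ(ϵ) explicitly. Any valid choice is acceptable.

δ = min(2, ϵ/13)

Let ϵ > 0 be given. We want δ > 0 such that 0 < |s − 7| < δ implies |(-s^2 + 3s + 7) + 21| < ϵ.
(-s^2 + 3s + 7) + 21 = -s^2 + 3s + 28 = (s − 7)(-s - 4).
So |(-s^2 + 3s + 7) + 21| = |s − 7|·|-s - 4|.
Require δ ≤ 2. Then |s − 7| < 2 gives |s| < 9, and by the triangle inequality |-s - 4| ≤ 9 + 4 = 13.
Hence |(-s^2 + 3s + 7) + 21| ≤ 13|s − 7| < ϵ provided |s − 7| < ϵ/13.
Choosing δ = min(2, ϵ/13) ensures both conditions, hence |(-s^2 + 3s + 7) + 21| < ϵ.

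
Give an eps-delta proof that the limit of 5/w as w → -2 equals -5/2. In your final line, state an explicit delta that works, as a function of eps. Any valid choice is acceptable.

delta = min(1, (2/5)eps)

Fix eps > 0. We seek delta > 0 such that 0 < |w + 2| < delta implies |5/w + 5/2| < eps.
|5/w + 5/2| = 5·|-2 − w|/(2·|w|) = 5|w + 2|/(2|w|).
Restrict delta ≤ 1. Then |w + 2| < 1 gives |w| > 1, so 2|w| > 2.
Then |5/w + 5/2| < 5|w + 2|/2, which is < eps when |w + 2| < (2/5)eps.
Take delta = min(1, (2/5)eps). Then 0 < |w + 2| < delta gives both |w + 2| < 1 and |w + 2| < (2/5)eps, so |5/w + 5/2| < eps.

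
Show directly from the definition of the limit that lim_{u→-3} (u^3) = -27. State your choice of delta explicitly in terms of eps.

delta = min(2, eps/49)

Suppose eps > 0. We seek delta > 0 with 0 < |u + 3| < delta ⇒ |u^3 + 27| < eps.
Factor: u^3 + 27 = (u + 3)(u^2 - 3u + 9), so |u^3 + 27| = |u + 3|·|u^2 - 3u + 9|.
Restrict delta ≤ 2. Then |u + 3| < 2 gives |u| < 5, so by the triangle inequality |u^2 - 3u + 9| ≤ 5^2 + 3·5 + 9 = 49.
Hence |u^3 + 27| ≤ 49|u + 3|, which is < eps once |u + 3| < eps/49.
Take delta = min(2, eps/49). If 0 < |u + 3| < delta then both bounds hold and |u^3 + 27| ≤ 49|u + 3| < 49·(eps/49) = eps.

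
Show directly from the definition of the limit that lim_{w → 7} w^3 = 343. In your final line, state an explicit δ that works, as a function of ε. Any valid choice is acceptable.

δ = min(1, ε/169)

Fix ε > 0. We seek δ > 0 with 0 < |w − 7| < δ ⇒ |w^3 − 343| < ε.
Factor: w^3 − 343 = (w − 7)(w^2 + 7w + 49), so |w^3 − 343| = |w − 7|·|w^2 + 7w + 49|.
Impose δ ≤ 1 so that |w| < 8; then |w^2 + 7w + 49| ≤ 169.
Hence |w^3 − 343| ≤ 169|w − 7|, which is < ε once |w − 7| < ε/169.
Take δ = min(1, ε/169). If 0 < |w − 7| < δ then both bounds hold and |w^3 − 343| ≤ 169|w − 7| < 169·(ε/169) = ε.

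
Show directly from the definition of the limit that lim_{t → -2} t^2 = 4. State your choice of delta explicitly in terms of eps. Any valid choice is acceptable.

delta = min(2, eps/6)

Let eps > 0 be given. We seek delta > 0 with 0 < |t + 2| < delta ⇒ |t^2 − 4| < eps.
Factor: t^2 − 4 = (t + 2)(t - 2), so |t^2 − 4| = |t + 2|·|t - 2|.
Impose delta ≤ 2 so that |t| < 4; then |t - 2| ≤ 6.
Hence |t^2 − 4| ≤ 6|t + 2|, which is < eps once |t + 2| < eps/6.
Take delta = min(2, eps/6). If 0 < |t + 2| < delta then both bounds hold and |t^2 − 4| ≤ 6|t + 2| < 6·(eps/6) = eps.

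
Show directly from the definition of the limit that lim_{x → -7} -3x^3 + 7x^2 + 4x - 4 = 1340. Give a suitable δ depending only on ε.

δ = min(1, ε/608)

Suppose ε > 0. We want δ > 0 such that 0 < |x + 7| < δ implies |(-3x^3 + 7x^2 + 4x - 4) − 1340| < ε.
(-3x^3 + 7x^2 + 4x - 4) − 1340 = -3x^3 + 7x^2 + 4x - 1344 = (x + 7)(-3x^2 + 28x - 192).
So |(-3x^3 + 7x^2 + 4x - 4) − 1340| = |x + 7|·|-3x^2 + 28x - 192|.
Require δ ≤ 1. Then |x + 7| < 1 gives |x| < 8, and by the triangle inequality |-3x^2 + 28x - 192| ≤ 3·8^2 + 28·8 + 192 = 608.
Hence |(-3x^3 + 7x^2 + 4x - 4) − 1340| ≤ 608|x + 7| < ε provided |x + 7| < ε/608.
Take δ = min(1, ε/608). Then 0 < |x + 7| < δ gives both |x + 7| < 1 and |x + 7| < ε/608, so |(-3x^3 + 7x^2 + 4x - 4) − 1340| < ε.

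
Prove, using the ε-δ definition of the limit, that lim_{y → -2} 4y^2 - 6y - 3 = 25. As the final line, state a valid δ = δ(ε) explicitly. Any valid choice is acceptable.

Fix ε > 0. We want δ > 0 such that 0 < |y + 2| < δ implies |(4y^2 - 6y - 3) − 25| < ε.
(4y^2 - 6y - 3) − 25 = 4y^2 - 6y - 28 = (y + 2)(4y - 14).
So |(4y^2 - 6y - 3) − 25| = |y + 2|·|4y - 14|.
Require δ ≤ 1. Then |y + 2| < 1 gives |y| < 3, and by the triangle inequality |4y - 14| ≤ 4·3 + 14 = 26.
Hence |(4y^2 - 6y - 3) − 25| ≤ 26|y + 2| < ε provided |y + 2| < ε/26.
Take δ = min(1, ε/26). Then 0 < |y + 2| < δ gives both |y + 2| < 1 and |y + 2| < ε/26, so |(4y^2 - 6y - 3) − 25| < ε.

δ = min(1, ε/26)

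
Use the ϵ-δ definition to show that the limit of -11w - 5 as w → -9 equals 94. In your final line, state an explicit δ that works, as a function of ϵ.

Let ϵ > 0 be given. We need δ > 0 so that 0 < |w + 9| < δ implies |(-11w - 5) − 94| < ϵ.
|(-11w - 5) − 94| = |-11w - 99| = 11|w + 9|.
So 11|w + 9| < ϵ exactly when |w + 9| < ϵ/11.
Take δ = ϵ/11. If 0 < |w + 9| < δ then |(-11w - 5) − 94| = 11|w + 9| < 11·(ϵ/11) = ϵ.

δ = ϵ/11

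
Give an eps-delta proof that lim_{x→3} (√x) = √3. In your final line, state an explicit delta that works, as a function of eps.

delta = min(3, √3·eps)

Let eps > 0 be given. We want delta > 0 such that 0 < |x − 3| < delta implies |√x − √3| < eps.
Multiplying by the conjugate, |√x − √3| = |x − 3|/(√x + √3).
Restrict delta ≤ 3 so that |x − 3| < 3 forces x > 0, and then √x + √3 > √3.
Hence |√x − √3| < |x − 3|/√3, which is < eps once |x − 3| < √3·eps.
Take delta = min(3, √3·eps). If 0 < |x − 3| < delta then x > 0 and |√x − √3| < |x − 3|/√3 < eps.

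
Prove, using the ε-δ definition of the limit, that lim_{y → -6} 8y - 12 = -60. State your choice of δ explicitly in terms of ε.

Fix ε > 0. We need δ > 0 so that 0 < |y + 6| < δ implies |(8y - 12) + 60| < ε.
Since (8y - 12) + 60 = 8(y + 6), we have |(8y - 12) + 60| = 8|y + 6|.
So 8|y + 6| < ε exactly when |y + 6| < ε/8.
Choosing δ = ε/8 gives |(8y - 12) + 60| = 8|y + 6| < ε whenever |y + 6| < δ.

δ = ε/8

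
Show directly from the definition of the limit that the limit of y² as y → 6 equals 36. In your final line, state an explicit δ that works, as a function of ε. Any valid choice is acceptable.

Fix ε > 0. We seek δ > 0 with 0 < |y − 6| < δ ⇒ |y² − 36| < ε.
Factor: y² − 36 = (y − 6)(y + 6), so |y² − 36| = |y − 6|·|y + 6|.
Restrict δ ≤ 1. Then |y − 6| < 1 gives |y| < 7, so by the triangle inequality |y + 6| ≤ 7 + 6 = 13.
Hence |y² − 36| ≤ 13|y − 6|, which is < ε once |y − 6| < ε/13.
Take δ = min(1, ε/13). If 0 < |y − 6| < δ then both bounds hold and |y² − 36| ≤ 13|y − 6| < 13·(ε/13) = ε.

δ = min(1, ε/13)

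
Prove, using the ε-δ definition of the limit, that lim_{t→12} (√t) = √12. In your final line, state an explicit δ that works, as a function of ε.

Suppose ε > 0. We want δ > 0 such that 0 < |t − 12| < δ implies |√t − √12| < ε.
Rationalise: √t − √12 = (t − 12)/(√t + √12), so |√t − √12| = |t − 12|/(√t + √12).
Restrict δ ≤ 12 so that |t − 12| < 12 forces t > 0, and then √t + √12 > √12.
Hence |√t − √12| < |t − 12|/√12, which is < ε once |t − 12| < √12·ε.
Take δ = min(12, √12·ε). If 0 < |t − 12| < δ then t > 0 and |√t − √12| < |t − 12|/√12 < ε.

δ = min(12, √12·ε)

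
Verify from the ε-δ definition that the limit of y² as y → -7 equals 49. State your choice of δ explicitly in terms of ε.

Fix ε > 0. We seek δ > 0 with 0 < |y + 7| < δ ⇒ |y² − 49| < ε.
Factor: y² − 49 = (y + 7)(y - 7), so |y² − 49| = |y + 7|·|y - 7|.
Impose δ ≤ 1 so that |y| < 8; then |y - 7| ≤ 15.
Hence |y² − 49| ≤ 15|y + 7|, which is < ε once |y + 7| < ε/15.
Take δ = min(1, ε/15). If 0 < |y + 7| < δ then both bounds hold and |y² − 49| ≤ 15|y + 7| < 15·(ε/15) = ε.

δ = min(1, ε/15)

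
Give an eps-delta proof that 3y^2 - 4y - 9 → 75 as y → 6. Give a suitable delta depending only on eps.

delta = min(1, eps/35)

Fix eps > 0. We want delta > 0 such that 0 < |y − 6| < delta implies |(3y^2 - 4y - 9) − 75| < eps.
(3y^2 - 4y - 9) − 75 = 3y^2 - 4y - 84 = (y − 6)(3y + 14).
So |(3y^2 - 4y - 9) − 75| = |y − 6|·|3y + 14|.
Require delta ≤ 1. Then |y − 6| < 1 gives |y| < 7, and by the triangle inequality |3y + 14| ≤ 3·7 + 14 = 35.
Hence |(3y^2 - 4y - 9) − 75| ≤ 35|y − 6| < eps provided |y − 6| < eps/35.
Choosing delta = min(1, eps/35) ensures both conditions, hence |(3y^2 - 4y - 9) − 75| < eps.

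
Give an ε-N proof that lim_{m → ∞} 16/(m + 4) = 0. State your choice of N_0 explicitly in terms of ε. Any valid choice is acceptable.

N_0 = 16/ε

Fix ε > 0. For m ≥ 1, |16/(m + 4) − 0| = 16/(m + 4) ≤ 16/m.
We need 16/m < ε, i.e. m > 16/ε.
Take N_0 = 16/ε. If m > N_0 then |16/(m + 4)| ≤ 16/m < ε.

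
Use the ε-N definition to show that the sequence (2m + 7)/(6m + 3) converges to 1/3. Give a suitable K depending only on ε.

Let ε > 0. For m ≥ 1, |(2m + 7)/(6m + 3) − (1/3)| = |36|/(6(6m + 3)) = 36/(6(6m + 3)).
Since 6m + 3 ≥ 6m for m ≥ 1, this is ≤ 36/(6·6m) = 1/m.
So |(2m + 7)/(6m + 3) − (1/3)| < ε whenever m > 1/ε.
Take K = 1/ε. If m > K then |(2m + 7)/(6m + 3) − (1/3)| ≤ 1/m < ε.

K = 1/ε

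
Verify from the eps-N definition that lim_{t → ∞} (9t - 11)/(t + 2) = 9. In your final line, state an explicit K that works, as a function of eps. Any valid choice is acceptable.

K = 29/eps

Let eps > 0. We seek K > 0 such that t > K implies |(9t - 11)/(t + 2) − 9| < eps.
(9t - 11)/(t + 2) − 9 = ((9t - 11) − 9(t + 2)) / ((t + 2)) = -29/((t + 2)).
For t > 0 we have t + 2 > t, so |(9t - 11)/(t + 2) − 9| = 29/((t + 2)) < 29/(t) = 29/t.
Thus |(9t - 11)/(t + 2) − 9| < eps whenever t > 29/eps.
Take K = 29/eps. If t > K then |(9t - 11)/(t + 2) − 9| < 29/t < eps.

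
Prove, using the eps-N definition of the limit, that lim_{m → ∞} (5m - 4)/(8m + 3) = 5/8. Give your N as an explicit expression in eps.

N = (47/64)/eps

Fix eps > 0. For m ≥ 1, |(5m - 4)/(8m + 3) − (5/8)| = |-47|/(8(8m + 3)) = 47/(8(8m + 3)).
Since 8m + 3 ≥ 8m for m ≥ 1, this is ≤ 47/(8·8m) = (47/64)/m.
So |(5m - 4)/(8m + 3) − (5/8)| < eps whenever m > (47/64)/eps.
Take N = (47/64)/eps. If m > N then |(5m - 4)/(8m + 3) − (5/8)| ≤ (47/64)/m < eps.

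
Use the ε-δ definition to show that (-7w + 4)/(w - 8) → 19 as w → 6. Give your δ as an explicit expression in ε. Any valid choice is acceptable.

Fix ε > 0. We want δ > 0 with 0 < |w − 6| < δ ⇒ |(-7w + 4)/(w - 8) − 19| < ε.
Combining over a common denominator, (-7w + 4)/(w - 8) − 19 = [(-7w + 4)·(-2) − (-38)·(w - 8)] / [(-2)·(w - 8)] = 52(w − 6) / ((-2)(w - 8)).
So |(-7w + 4)/(w - 8) − 19| = 52|w − 6| / (2·|w − 8|).
Require δ ≤ 1, so |w − 8| ≥ |-2| − |w − 6| > 2 − 1 = 1.
Hence |(-7w + 4)/(w - 8) − 19| < 52|w − 6|/(2·1) = 26|w − 6|, which is < ε once |w − 6| < (1/26)ε.
Take δ = min(1, (1/26)ε). Then 0 < |w − 6| < δ forces both bounds, so |(-7w + 4)/(w - 8) − 19| < ε.

δ = min(1, (1/26)ε)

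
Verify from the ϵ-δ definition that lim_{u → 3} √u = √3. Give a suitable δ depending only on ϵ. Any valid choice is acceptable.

δ = min(3, √3·ϵ)

Let ϵ > 0 be given. We want δ > 0 such that 0 < |u − 3| < δ implies |√u − √3| < ϵ.
Multiplying by the conjugate, |√u − √3| = |u − 3|/(√u + √3).
Restrict δ ≤ 3 so that |u − 3| < 3 forces u > 0, and then √u + √3 > √3.
Hence |√u − √3| < |u − 3|/√3, which is < ϵ once |u − 3| < √3·ϵ.
Take δ = min(3, √3·ϵ). If 0 < |u − 3| < δ then u > 0 and |√u − √3| < |u − 3|/√3 < ϵ.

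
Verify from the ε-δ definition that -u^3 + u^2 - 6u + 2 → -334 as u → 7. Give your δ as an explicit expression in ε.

Fix ε > 0. We want δ > 0 such that 0 < |u − 7| < δ implies |(-u^3 + u^2 - 6u + 2) + 334| < ε.
(-u^3 + u^2 - 6u + 2) + 334 = -u^3 + u^2 - 6u + 336 = (u − 7)(-u^2 - 6u - 48).
So |(-u^3 + u^2 - 6u + 2) + 334| = |u − 7|·|-u^2 - 6u - 48|.
Require δ ≤ 1. Then |u − 7| < 1 gives |u| < 8, and by the triangle inequality |-u^2 - 6u - 48| ≤ 8^2 + 6·8 + 48 = 160.
Hence |(-u^3 + u^2 - 6u + 2) + 334| ≤ 160|u − 7| < ε provided |u − 7| < ε/160.
Choosing δ = min(1, ε/160) ensures both conditions, hence |(-u^3 + u^2 - 6u + 2) + 334| < ε.

δ = min(1, ε/160)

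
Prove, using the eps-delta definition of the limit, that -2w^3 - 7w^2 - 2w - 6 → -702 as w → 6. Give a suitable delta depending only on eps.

delta = min(2, eps/396)

Let eps > 0 be given. We want delta > 0 such that 0 < |w − 6| < delta implies |(-2w^3 - 7w^2 - 2w - 6) + 702| < eps.
(-2w^3 - 7w^2 - 2w - 6) + 702 = -2w^3 - 7w^2 - 2w + 696 = (w − 6)(-2w^2 - 19w - 116).
So |(-2w^3 - 7w^2 - 2w - 6) + 702| = |w − 6|·|-2w^2 - 19w - 116|.
Require delta ≤ 2. Then |w − 6| < 2 gives |w| < 8, and by the triangle inequality |-2w^2 - 19w - 116| ≤ 2·8^2 + 19·8 + 116 = 396.
Hence |(-2w^3 - 7w^2 - 2w - 6) + 702| ≤ 396|w − 6| < eps provided |w − 6| < eps/396.
Take delta = min(2, eps/396). Then 0 < |w − 6| < delta gives both |w − 6| < 2 and |w − 6| < eps/396, so |(-2w^3 - 7w^2 - 2w - 6) + 702| < eps.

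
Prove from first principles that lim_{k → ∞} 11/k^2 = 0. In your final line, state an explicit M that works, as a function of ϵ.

M = (11/ϵ)^{1/2}

Suppose ϵ > 0. For k ≥ 1, |11/k^2 − 0| = 11/k^2.
11/k^2 < ϵ ⇔ k^2 > 11/ϵ ⇔ k > (11/ϵ)^{1/2}.
Take M = (11/ϵ)^{1/2}. Then k > M implies 11/k^2 < ϵ.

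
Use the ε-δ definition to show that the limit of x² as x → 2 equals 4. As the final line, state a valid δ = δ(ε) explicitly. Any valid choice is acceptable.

δ = min(2, ε/6)

Suppose ε > 0. We seek δ > 0 with 0 < |x − 2| < δ ⇒ |x² − 4| < ε.
Factor: x² − 4 = (x − 2)(x + 2), so |x² − 4| = |x − 2|·|x + 2|.
Restrict δ ≤ 2. Then |x − 2| < 2 gives |x| < 4, so by the triangle inequality |x + 2| ≤ 4 + 2 = 6.
Hence |x² − 4| ≤ 6|x − 2|, which is < ε once |x − 2| < ε/6.
Take δ = min(2, ε/6). If 0 < |x − 2| < δ then both bounds hold and |x² − 4| ≤ 6|x − 2| < 6·(ε/6) = ε.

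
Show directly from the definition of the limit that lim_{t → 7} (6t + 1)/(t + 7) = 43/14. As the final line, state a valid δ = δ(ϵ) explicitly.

Fix ϵ > 0. We want δ > 0 with 0 < |t − 7| < δ ⇒ |(6t + 1)/(t + 7) − (43/14)| < ϵ.
Combining over a common denominator, (6t + 1)/(t + 7) − (43/14) = [(6t + 1)·14 − 43·(t + 7)] / [14·(t + 7)] = 41(t − 7) / (14(t + 7)).
So |(6t + 1)/(t + 7) − (43/14)| = 41|t − 7| / (14·|t + 7|).
Require δ ≤ 7, so |t + 7| ≥ |14| − |t − 7| > 14 − 7 = 7.
Hence |(6t + 1)/(t + 7) − (43/14)| < 41|t − 7|/(14·7) = (41/98)|t − 7|, which is < ϵ once |t − 7| < (98/41)ϵ.
Take δ = min(7, (98/41)ϵ). Then 0 < |t − 7| < δ forces both bounds, so |(6t + 1)/(t + 7) − (43/14)| < ϵ.

δ = min(7, (98/41)ϵ)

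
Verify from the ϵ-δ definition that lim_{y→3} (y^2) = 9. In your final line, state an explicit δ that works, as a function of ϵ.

δ = min(2, ϵ/8)

Let ϵ > 0 be given. We seek δ > 0 with 0 < |y − 3| < δ ⇒ |y^2 − 9| < ϵ.
Factor: y^2 − 9 = (y − 3)(y + 3), so |y^2 − 9| = |y − 3|·|y + 3|.
Restrict δ ≤ 2. Then |y − 3| < 2 gives |y| < 5, so by the triangle inequality |y + 3| ≤ 5 + 3 = 8.
Hence |y^2 − 9| ≤ 8|y − 3|, which is < ϵ once |y − 3| < ϵ/8.
Take δ = min(2, ϵ/8). If 0 < |y − 3| < δ then both bounds hold and |y^2 − 9| ≤ 8|y − 3| < 8·(ϵ/8) = ϵ.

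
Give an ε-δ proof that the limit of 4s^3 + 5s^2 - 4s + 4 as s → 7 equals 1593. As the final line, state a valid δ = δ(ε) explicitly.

Fix ε > 0. We want δ > 0 such that 0 < |s − 7| < δ implies |(4s^3 + 5s^2 - 4s + 4) − 1593| < ε.
(4s^3 + 5s^2 - 4s + 4) − 1593 = 4s^3 + 5s^2 - 4s - 1589 = (s − 7)(4s^2 + 33s + 227).
So |(4s^3 + 5s^2 - 4s + 4) − 1593| = |s − 7|·|4s^2 + 33s + 227|.
Require δ ≤ 1. Then |s − 7| < 1 gives |s| < 8, and by the triangle inequality |4s^2 + 33s + 227| ≤ 4·8^2 + 33·8 + 227 = 747.
Hence |(4s^3 + 5s^2 - 4s + 4) − 1593| ≤ 747|s − 7| < ε provided |s − 7| < ε/747.
Take δ = min(1, ε/747). Then 0 < |s − 7| < δ gives both |s − 7| < 1 and |s − 7| < ε/747, so |(4s^3 + 5s^2 - 4s + 4) − 1593| < ε.

δ = min(1, ε/747)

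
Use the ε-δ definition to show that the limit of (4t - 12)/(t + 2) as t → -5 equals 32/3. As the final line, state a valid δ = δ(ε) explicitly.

δ = min(3/2, (9/40)ε)

Let ε > 0 be given. We want δ > 0 with 0 < |t + 5| < δ ⇒ |(4t - 12)/(t + 2) − (32/3)| < ε.
Combining over a common denominator, (4t - 12)/(t + 2) − (32/3) = [(4t - 12)·(-3) − (-32)·(t + 2)] / [(-3)·(t + 2)] = 20(t + 5) / ((-3)(t + 2)).
So |(4t - 12)/(t + 2) − (32/3)| = 20|t + 5| / (3·|t + 2|).
Require δ ≤ 3/2, so |t + 2| ≥ |-3| − |t + 5| > 3 − 3/2 = 3/2.
Hence |(4t - 12)/(t + 2) − (32/3)| < 20|t + 5|/(3·(3/2)) = (40/9)|t + 5|, which is < ε once |t + 5| < (9/40)ε.
Take δ = min(3/2, (9/40)ε). Then 0 < |t + 5| < δ forces both bounds, so |(4t - 12)/(t + 2) − (32/3)| < ε.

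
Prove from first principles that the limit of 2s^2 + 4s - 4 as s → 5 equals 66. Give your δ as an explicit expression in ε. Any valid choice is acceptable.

δ = min(1, ε/26)

Suppose ε > 0. We want δ > 0 such that 0 < |s − 5| < δ implies |(2s^2 + 4s - 4) − 66| < ε.
(2s^2 + 4s - 4) − 66 = 2s^2 + 4s - 70 = (s − 5)(2s + 14).
So |(2s^2 + 4s - 4) − 66| = |s − 5|·|2s + 14|.
Assume first that |s − 5| < 1, so |s| < 6. Then |2s + 14| ≤ 2·6 + 14 = 26.
Hence |(2s^2 + 4s - 4) − 66| ≤ 26|s − 5| < ε provided |s − 5| < ε/26.
Choosing δ = min(1, ε/26) ensures both conditions, hence |(2s^2 + 4s - 4) − 66| < ε.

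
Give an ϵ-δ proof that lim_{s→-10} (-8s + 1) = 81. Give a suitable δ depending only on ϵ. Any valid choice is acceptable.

δ = ϵ/8

Suppose ϵ > 0. We need δ > 0 so that 0 < |s + 10| < δ implies |(-8s + 1) − 81| < ϵ.
|(-8s + 1) − 81| = |-8s - 80| = 8|s + 10|.
Thus it suffices that |s + 10| < ϵ/8.
Take δ = ϵ/8. If 0 < |s + 10| < δ then |(-8s + 1) − 81| = 8|s + 10| < 8·(ϵ/8) = ϵ.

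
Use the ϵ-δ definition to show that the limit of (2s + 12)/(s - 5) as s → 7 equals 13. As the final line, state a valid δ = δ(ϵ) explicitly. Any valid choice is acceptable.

δ = min(1, (1/11)ϵ)

Let ϵ > 0 be given. We want δ > 0 with 0 < |s − 7| < δ ⇒ |(2s + 12)/(s - 5) − 13| < ϵ.
Combining over a common denominator, (2s + 12)/(s - 5) − 13 = [(2s + 12)·2 − 26·(s - 5)] / [2·(s - 5)] = -22(s − 7) / (2(s - 5)).
So |(2s + 12)/(s - 5) − 13| = 22|s − 7| / (2·|s − 5|).
Require δ ≤ 1, so |s − 5| ≥ |2| − |s − 7| > 2 − 1 = 1.
Hence |(2s + 12)/(s - 5) − 13| < 22|s − 7|/(2·1) = 11|s − 7|, which is < ϵ once |s − 7| < (1/11)ϵ.
Take δ = min(1, (1/11)ϵ). Then 0 < |s − 7| < δ forces both bounds, so |(2s + 12)/(s - 5) − 13| < ϵ.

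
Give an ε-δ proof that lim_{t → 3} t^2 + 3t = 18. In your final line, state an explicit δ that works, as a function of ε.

Fix ε > 0. We want δ > 0 such that 0 < |t − 3| < δ implies |(t^2 + 3t) − 18| < ε.
(t^2 + 3t) − 18 = t^2 + 3t - 18 = (t − 3)(t + 6).
So |(t^2 + 3t) − 18| = |t − 3|·|t + 6|.
Require δ ≤ 1. Then |t − 3| < 1 gives |t| < 4, and by the triangle inequality |t + 6| ≤ 4 + 6 = 10.
Hence |(t^2 + 3t) − 18| ≤ 10|t − 3| < ε provided |t − 3| < ε/10.
Choosing δ = min(1, ε/10) ensures both conditions, hence |(t^2 + 3t) − 18| < ε.

δ = min(1, ε/10)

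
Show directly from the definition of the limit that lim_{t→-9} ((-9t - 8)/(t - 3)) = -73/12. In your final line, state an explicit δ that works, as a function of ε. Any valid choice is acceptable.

δ = min(6, (72/35)ε)

Fix ε > 0. We want δ > 0 with 0 < |t + 9| < δ ⇒ |(-9t - 8)/(t - 3) + 73/12| < ε.
Combining over a common denominator, (-9t - 8)/(t - 3) + 73/12 = [(-9t - 8)·(-12) − 73·(t - 3)] / [(-12)·(t - 3)] = 35(t + 9) / ((-12)(t - 3)).
So |(-9t - 8)/(t - 3) + 73/12| = 35|t + 9| / (12·|t − 3|).
Require δ ≤ 6, so |t − 3| ≥ |-12| − |t + 9| > 12 − 6 = 6.
Hence |(-9t - 8)/(t - 3) + 73/12| < 35|t + 9|/(12·6) = (35/72)|t + 9|, which is < ε once |t + 9| < (72/35)ε.
Take δ = min(6, (72/35)ε). Then 0 < |t + 9| < δ forces both bounds, so |(-9t - 8)/(t - 3) + 73/12| < ε.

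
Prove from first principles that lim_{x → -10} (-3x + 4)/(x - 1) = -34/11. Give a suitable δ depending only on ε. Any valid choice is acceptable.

δ = min(11/2, (121/2)ε)

Fix ε > 0. We want δ > 0 with 0 < |x + 10| < δ ⇒ |(-3x + 4)/(x - 1) + 34/11| < ε.
Combining over a common denominator, (-3x + 4)/(x - 1) + 34/11 = [(-3x + 4)·(-11) − 34·(x - 1)] / [(-11)·(x - 1)] = -1(x + 10) / ((-11)(x - 1)).
So |(-3x + 4)/(x - 1) + 34/11| = |x + 10| / (11·|x − 1|).
Require δ ≤ 11/2, so |x − 1| ≥ |-11| − |x + 10| > 11 − 11/2 = 11/2.
Hence |(-3x + 4)/(x - 1) + 34/11| < |x + 10|/(11·(11/2)) = (2/121)|x + 10|, which is < ε once |x + 10| < (121/2)ε.
Take δ = min(11/2, (121/2)ε). Then 0 < |x + 10| < δ forces both bounds, so |(-3x + 4)/(x - 1) + 34/11| < ε.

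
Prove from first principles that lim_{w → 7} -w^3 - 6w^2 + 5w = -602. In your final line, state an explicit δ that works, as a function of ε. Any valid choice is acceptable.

Let ε > 0 be given. We want δ > 0 such that 0 < |w − 7| < δ implies |(-w^3 - 6w^2 + 5w) + 602| < ε.
(-w^3 - 6w^2 + 5w) + 602 = -w^3 - 6w^2 + 5w + 602 = (w − 7)(-w^2 - 13w - 86).
So |(-w^3 - 6w^2 + 5w) + 602| = |w − 7|·|-w^2 - 13w - 86|.
Assume first that |w − 7| < 1, so |w| < 8. Then |-w^2 - 13w - 86| ≤ 8^2 + 13·8 + 86 = 254.
Hence |(-w^3 - 6w^2 + 5w) + 602| ≤ 254|w − 7| < ε provided |w − 7| < ε/254.
Take δ = min(1, ε/254). Then 0 < |w − 7| < δ gives both |w − 7| < 1 and |w − 7| < ε/254, so |(-w^3 - 6w^2 + 5w) + 602| < ε.

δ = min(1, ε/254)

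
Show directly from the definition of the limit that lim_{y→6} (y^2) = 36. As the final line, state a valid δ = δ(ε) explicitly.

Let ε > 0 be given. We seek δ > 0 with 0 < |y − 6| < δ ⇒ |y^2 − 36| < ε.
Factor: y^2 − 36 = (y − 6)(y + 6), so |y^2 − 36| = |y − 6|·|y + 6|.
Impose δ ≤ 2 so that |y| < 8; then |y + 6| ≤ 14.
Hence |y^2 − 36| ≤ 14|y − 6|, which is < ε once |y − 6| < ε/14.
Take δ = min(2, ε/14). If 0 < |y − 6| < δ then both bounds hold and |y^2 − 36| ≤ 14|y − 6| < 14·(ε/14) = ε.

δ = min(2, ε/14)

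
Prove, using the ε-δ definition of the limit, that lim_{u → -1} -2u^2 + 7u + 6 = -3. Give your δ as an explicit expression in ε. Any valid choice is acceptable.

δ = min(1, ε/13)

Let ε > 0 be given. We want δ > 0 such that 0 < |u + 1| < δ implies |(-2u^2 + 7u + 6) + 3| < ε.
(-2u^2 + 7u + 6) + 3 = -2u^2 + 7u + 9 = (u + 1)(-2u + 9).
So |(-2u^2 + 7u + 6) + 3| = |u + 1|·|-2u + 9|.
Assume first that |u + 1| < 1, so |u| < 2. Then |-2u + 9| ≤ 2·2 + 9 = 13.
Hence |(-2u^2 + 7u + 6) + 3| ≤ 13|u + 1| < ε provided |u + 1| < ε/13.
Choosing δ = min(1, ε/13) ensures both conditions, hence |(-2u^2 + 7u + 6) + 3| < ε.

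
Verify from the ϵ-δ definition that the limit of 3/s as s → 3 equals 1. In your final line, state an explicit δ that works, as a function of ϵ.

Let ϵ > 0 be given. We seek δ > 0 such that 0 < |s − 3| < δ implies |3/s − 1| < ϵ.
|3/s − 1| = 3·|3 − s|/(3·|s|) = 3|s − 3|/(3|s|).
Require δ ≤ 3/2 so that |s| > 3 − 3/2 = 3/2, hence 3|s| > 9/2.
Then |3/s − 1| < 3|s − 3|/(9/2), which is < ϵ when |s − 3| < (3/2)ϵ.
Take δ = min(3/2, (3/2)ϵ). Then 0 < |s − 3| < δ gives both |s − 3| < 3/2 and |s − 3| < (3/2)ϵ, so |3/s − 1| < ϵ.

δ = min(3/2, (3/2)ϵ)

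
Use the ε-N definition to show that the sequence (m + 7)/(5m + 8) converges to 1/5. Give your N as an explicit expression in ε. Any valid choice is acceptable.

N = (27/25)/ε

Let ε > 0 be given. For m ≥ 1, |(m + 7)/(5m + 8) − (1/5)| = |27|/(5(5m + 8)) = 27/(5(5m + 8)).
Since 5m + 8 ≥ 5m for m ≥ 1, this is ≤ 27/(5·5m) = (27/25)/m.
So |(m + 7)/(5m + 8) − (1/5)| < ε whenever m > (27/25)/ε.
Take N = (27/25)/ε. If m > N then |(m + 7)/(5m + 8) − (1/5)| ≤ (27/25)/m < ε.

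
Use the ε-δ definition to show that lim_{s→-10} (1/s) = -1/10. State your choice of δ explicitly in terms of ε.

δ = min(5, 50ε)

Let ε > 0 be given. We seek δ > 0 such that 0 < |s + 10| < δ implies |1/s + 1/10| < ε.
|1/s + 1/10| = |-10 − s|/(10·|s|) = |s + 10|/(10|s|).
Require δ ≤ 5 so that |s| > 10 − 5 = 5, hence 10|s| > 50.
Then |1/s + 1/10| < |s + 10|/50, which is < ε when |s + 10| < 50ε.
Take δ = min(5, 50ε). Then 0 < |s + 10| < δ gives both |s + 10| < 5 and |s + 10| < 50ε, so |1/s + 1/10| < ε.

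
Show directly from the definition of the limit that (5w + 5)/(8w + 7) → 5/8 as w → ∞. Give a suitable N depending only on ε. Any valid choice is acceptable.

Let ε > 0 be given. We seek N > 0 such that w > N implies |(5w + 5)/(8w + 7) − (5/8)| < ε.
(5w + 5)/(8w + 7) − (5/8) = (8(5w + 5) − 5(8w + 7)) / (8(8w + 7)) = 5/(8(8w + 7)).
For w > 0 we have 8w + 7 > 8w, so |(5w + 5)/(8w + 7) − (5/8)| = 5/(8(8w + 7)) < 5/(8·8w) = (5/64)/w.
Thus |(5w + 5)/(8w + 7) − (5/8)| < ε whenever w > (5/64)/ε.
Take N = (5/64)/ε. If w > N then |(5w + 5)/(8w + 7) − (5/8)| < (5/64)/w < ε.

N = (5/64)/ε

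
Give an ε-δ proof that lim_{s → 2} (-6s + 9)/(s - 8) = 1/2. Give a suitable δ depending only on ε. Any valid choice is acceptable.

δ = min(3, (6/13)ε)

Suppose ε > 0. We want δ > 0 with 0 < |s − 2| < δ ⇒ |(-6s + 9)/(s - 8) − (1/2)| < ε.
Combining over a common denominator, (-6s + 9)/(s - 8) − (1/2) = [(-6s + 9)·(-6) − (-3)·(s - 8)] / [(-6)·(s - 8)] = 39(s − 2) / ((-6)(s - 8)).
So |(-6s + 9)/(s - 8) − (1/2)| = 39|s − 2| / (6·|s − 8|).
Require δ ≤ 3, so |s − 8| ≥ |-6| − |s − 2| > 6 − 3 = 3.
Hence |(-6s + 9)/(s - 8) − (1/2)| < 39|s − 2|/(6·3) = (13/6)|s − 2|, which is < ε once |s − 2| < (6/13)ε.
Take δ = min(3, (6/13)ε). Then 0 < |s − 2| < δ forces both bounds, so |(-6s + 9)/(s - 8) − (1/2)| < ε.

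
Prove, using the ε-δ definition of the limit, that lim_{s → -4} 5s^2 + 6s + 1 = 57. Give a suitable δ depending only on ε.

δ = min(1, ε/39)

Fix ε > 0. We want δ > 0 such that 0 < |s + 4| < δ implies |(5s^2 + 6s + 1) − 57| < ε.
(5s^2 + 6s + 1) − 57 = 5s^2 + 6s - 56 = (s + 4)(5s - 14).
So |(5s^2 + 6s + 1) − 57| = |s + 4|·|5s - 14|.
Require δ ≤ 1. Then |s + 4| < 1 gives |s| < 5, and by the triangle inequality |5s - 14| ≤ 5·5 + 14 = 39.
Hence |(5s^2 + 6s + 1) − 57| ≤ 39|s + 4| < ε provided |s + 4| < ε/39.
Take δ = min(1, ε/39). Then 0 < |s + 4| < δ gives both |s + 4| < 1 and |s + 4| < ε/39, so |(5s^2 + 6s + 1) − 57| < ε.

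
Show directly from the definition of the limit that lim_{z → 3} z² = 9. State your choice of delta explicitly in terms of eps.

delta = min(1, eps/7)

Suppose eps > 0. We seek delta > 0 with 0 < |z − 3| < delta ⇒ |z² − 9| < eps.
Factor: z² − 9 = (z − 3)(z + 3), so |z² − 9| = |z − 3|·|z + 3|.
Impose delta ≤ 1 so that |z| < 4; then |z + 3| ≤ 7.
Hence |z² − 9| ≤ 7|z − 3|, which is < eps once |z − 3| < eps/7.
Take delta = min(1, eps/7). If 0 < |z − 3| < delta then both bounds hold and |z² − 9| ≤ 7|z − 3| < 7·(eps/7) = eps.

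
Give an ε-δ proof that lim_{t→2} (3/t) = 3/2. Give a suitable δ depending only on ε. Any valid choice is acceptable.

Fix ε > 0. We seek δ > 0 such that 0 < |t − 2| < δ implies |3/t − (3/2)| < ε.
|3/t − (3/2)| = 3·|2 − t|/(2·|t|) = 3|t − 2|/(2|t|).
Require δ ≤ 1 so that |t| > 2 − 1 = 1, hence 2|t| > 2.
Then |3/t − (3/2)| < 3|t − 2|/2, which is < ε when |t − 2| < (2/3)ε.
Take δ = min(1, (2/3)ε). Then 0 < |t − 2| < δ gives both |t − 2| < 1 and |t − 2| < (2/3)ε, so |3/t − (3/2)| < ε.

δ = min(1, (2/3)ε)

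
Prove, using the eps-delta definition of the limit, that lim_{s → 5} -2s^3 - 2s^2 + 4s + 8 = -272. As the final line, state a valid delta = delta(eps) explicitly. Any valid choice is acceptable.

Fix eps > 0. We want delta > 0 such that 0 < |s − 5| < delta implies |(-2s^3 - 2s^2 + 4s + 8) + 272| < eps.
(-2s^3 - 2s^2 + 4s + 8) + 272 = -2s^3 - 2s^2 + 4s + 280 = (s − 5)(-2s^2 - 12s - 56).
So |(-2s^3 - 2s^2 + 4s + 8) + 272| = |s − 5|·|-2s^2 - 12s - 56|.
Assume first that |s − 5| < 2, so |s| < 7. Then |-2s^2 - 12s - 56| ≤ 2·7^2 + 12·7 + 56 = 238.
Hence |(-2s^3 - 2s^2 + 4s + 8) + 272| ≤ 238|s − 5| < eps provided |s − 5| < eps/238.
Choosing delta = min(2, eps/238) ensures both conditions, hence |(-2s^3 - 2s^2 + 4s + 8) + 272| < eps.

delta = min(2, eps/238)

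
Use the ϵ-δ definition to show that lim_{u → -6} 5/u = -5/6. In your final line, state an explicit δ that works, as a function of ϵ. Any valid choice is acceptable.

Let ϵ > 0. We seek δ > 0 such that 0 < |u + 6| < δ implies |5/u + 5/6| < ϵ.
|5/u + 5/6| = 5·|-6 − u|/(6·|u|) = 5|u + 6|/(6|u|).
Require δ ≤ 3 so that |u| > 6 − 3 = 3, hence 6|u| > 18.
Then |5/u + 5/6| < 5|u + 6|/18, which is < ϵ when |u + 6| < (18/5)ϵ.
Take δ = min(3, (18/5)ϵ). Then 0 < |u + 6| < δ gives both |u + 6| < 3 and |u + 6| < (18/5)ϵ, so |5/u + 5/6| < ϵ.

δ = min(3, (18/5)ϵ)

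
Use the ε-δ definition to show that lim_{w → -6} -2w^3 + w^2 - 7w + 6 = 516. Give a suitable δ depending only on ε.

Suppose ε > 0. We want δ > 0 such that 0 < |w + 6| < δ implies |(-2w^3 + w^2 - 7w + 6) − 516| < ε.
(-2w^3 + w^2 - 7w + 6) − 516 = -2w^3 + w^2 - 7w - 510 = (w + 6)(-2w^2 + 13w - 85).
So |(-2w^3 + w^2 - 7w + 6) − 516| = |w + 6|·|-2w^2 + 13w - 85|.
Assume first that |w + 6| < 1, so |w| < 7. Then |-2w^2 + 13w - 85| ≤ 2·7^2 + 13·7 + 85 = 274.
Hence |(-2w^3 + w^2 - 7w + 6) − 516| ≤ 274|w + 6| < ε provided |w + 6| < ε/274.
Take δ = min(1, ε/274). Then 0 < |w + 6| < δ gives both |w + 6| < 1 and |w + 6| < ε/274, so |(-2w^3 + w^2 - 7w + 6) − 516| < ε.

δ = min(1, ε/274)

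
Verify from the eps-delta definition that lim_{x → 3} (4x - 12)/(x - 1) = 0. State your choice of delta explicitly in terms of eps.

delta = min(1, (1/4)eps)

Let eps > 0. We want delta > 0 with 0 < |x − 3| < delta ⇒ |(4x - 12)/(x - 1) − 0| < eps.
Combining over a common denominator, (4x - 12)/(x - 1) − 0 = [(4x - 12)·2 − 0·(x - 1)] / [2·(x - 1)] = 8(x − 3) / (2(x - 1)).
So |(4x - 12)/(x - 1) − 0| = 8|x − 3| / (2·|x − 1|).
Restrict delta ≤ 1. Then |x − 3| < 1 gives |x − 1| = |(x − 3) + 2| ≥ 2 − 1 = 1.
Hence |(4x - 12)/(x - 1) − 0| < 8|x − 3|/(2·1) = 4|x − 3|, which is < eps once |x − 3| < (1/4)eps.
Take delta = min(1, (1/4)eps). Then 0 < |x − 3| < delta forces both bounds, so |(4x - 12)/(x - 1) − 0| < eps.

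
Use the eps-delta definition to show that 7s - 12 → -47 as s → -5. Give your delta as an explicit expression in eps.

delta = eps/7

Let eps > 0. We need delta > 0 so that 0 < |s + 5| < delta implies |(7s - 12) + 47| < eps.
Since (7s - 12) + 47 = 7(s + 5), we have |(7s - 12) + 47| = 7|s + 5|.
So 7|s + 5| < eps exactly when |s + 5| < eps/7.
Take delta = eps/7. If 0 < |s + 5| < delta then |(7s - 12) + 47| = 7|s + 5| < 7·(eps/7) = eps.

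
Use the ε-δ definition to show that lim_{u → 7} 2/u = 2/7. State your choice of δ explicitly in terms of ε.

Let ε > 0 be given. We seek δ > 0 such that 0 < |u − 7| < δ implies |2/u − (2/7)| < ε.
|2/u − (2/7)| = 2·|7 − u|/(7·|u|) = 2|u − 7|/(7|u|).
Restrict δ ≤ 7/2. Then |u − 7| < 7/2 gives |u| > 7/2, so 7|u| > 49/2.
Then |2/u − (2/7)| < 2|u − 7|/(49/2), which is < ε when |u − 7| < (49/4)ε.
Take δ = min(7/2, (49/4)ε). Then 0 < |u − 7| < δ gives both |u − 7| < 7/2 and |u − 7| < (49/4)ε, so |2/u − (2/7)| < ε.

δ = min(7/2, (49/4)ε)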